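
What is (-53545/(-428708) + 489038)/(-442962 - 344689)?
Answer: -209654556449/337672284908 ≈ -0.62088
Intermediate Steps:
(-53545/(-428708) + 489038)/(-442962 - 344689) = (-53545*(-1/428708) + 489038)/(-787651) = (53545/428708 + 489038)*(-1/787651) = (209654556449/428708)*(-1/787651) = -209654556449/337672284908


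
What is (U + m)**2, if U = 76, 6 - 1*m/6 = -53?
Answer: 184900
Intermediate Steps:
m = 354 (m = 36 - 6*(-53) = 36 + 318 = 354)
(U + m)**2 = (76 + 354)**2 = 430**2 = 184900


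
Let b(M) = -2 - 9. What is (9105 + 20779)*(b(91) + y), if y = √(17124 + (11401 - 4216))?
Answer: -328724 + 89652*√2701 ≈ 4.3306e+6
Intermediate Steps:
b(M) = -11
y = 3*√2701 (y = √(17124 + 7185) = √24309 = 3*√2701 ≈ 155.91)
(9105 + 20779)*(b(91) + y) = (9105 + 20779)*(-11 + 3*√2701) = 29884*(-11 + 3*√2701) = -328724 + 89652*√2701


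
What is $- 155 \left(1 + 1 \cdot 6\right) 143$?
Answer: $-155155$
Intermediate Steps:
$- 155 \left(1 + 1 \cdot 6\right) 143 = - 155 \left(1 + 6\right) 143 = \left(-155\right) 7 \cdot 143 = \left(-1085\right) 143 = -155155$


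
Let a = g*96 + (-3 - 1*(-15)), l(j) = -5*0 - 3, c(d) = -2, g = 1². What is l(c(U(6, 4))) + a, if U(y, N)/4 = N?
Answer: 105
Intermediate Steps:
U(y, N) = 4*N
g = 1
l(j) = -3 (l(j) = 0 - 3 = -3)
a = 108 (a = 1*96 + (-3 - 1*(-15)) = 96 + (-3 + 15) = 96 + 12 = 108)
l(c(U(6, 4))) + a = -3 + 108 = 105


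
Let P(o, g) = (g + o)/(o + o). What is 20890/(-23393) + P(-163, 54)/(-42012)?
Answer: -286110151517/320388469416 ≈ -0.89301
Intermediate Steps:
P(o, g) = (g + o)/(2*o) (P(o, g) = (g + o)/((2*o)) = (g + o)*(1/(2*o)) = (g + o)/(2*o))
20890/(-23393) + P(-163, 54)/(-42012) = 20890/(-23393) + ((½)*(54 - 163)/(-163))/(-42012) = 20890*(-1/23393) + ((½)*(-1/163)*(-109))*(-1/42012) = -20890/23393 + (109/326)*(-1/42012) = -20890/23393 - 109/13695912 = -286110151517/320388469416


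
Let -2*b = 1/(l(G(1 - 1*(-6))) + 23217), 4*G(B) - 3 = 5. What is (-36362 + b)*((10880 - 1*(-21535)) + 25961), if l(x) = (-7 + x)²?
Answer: -24667526144146/11621 ≈ -2.1227e+9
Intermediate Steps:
G(B) = 2 (G(B) = ¾ + (¼)*5 = ¾ + 5/4 = 2)
b = -1/46484 (b = -1/(2*((-7 + 2)² + 23217)) = -1/(2*((-5)² + 23217)) = -1/(2*(25 + 23217)) = -½/23242 = -½*1/23242 = -1/46484 ≈ -2.1513e-5)
(-36362 + b)*((10880 - 1*(-21535)) + 25961) = (-36362 - 1/46484)*((10880 - 1*(-21535)) + 25961) = -1690251209*((10880 + 21535) + 25961)/46484 = -1690251209*(32415 + 25961)/46484 = -1690251209/46484*58376 = -24667526144146/11621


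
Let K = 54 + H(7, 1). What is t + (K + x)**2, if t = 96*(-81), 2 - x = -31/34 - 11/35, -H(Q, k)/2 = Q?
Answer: -8365622879/1416100 ≈ -5907.5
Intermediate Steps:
H(Q, k) = -2*Q
K = 40 (K = 54 - 2*7 = 54 - 14 = 40)
x = 3839/1190 (x = 2 - (-31/34 - 11/35) = 2 - 1*(-1459/1190) = 2 + 1459/1190 = 3839/1190 ≈ 3.2261)
t = -7776
t + (K + x)**2 = -7776 + (40 + 3839/1190)**2 = -7776 + (51439/1190)**2 = -7776 + 2645970721/1416100 = -8365622879/1416100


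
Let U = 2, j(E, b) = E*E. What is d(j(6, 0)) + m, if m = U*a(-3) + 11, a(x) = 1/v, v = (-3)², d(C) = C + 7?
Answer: 488/9 ≈ 54.222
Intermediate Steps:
j(E, b) = E²
d(C) = 7 + C
v = 9
a(x) = ⅑ (a(x) = 1/9 = ⅑)
m = 101/9 (m = 2*(⅑) + 11 = 2/9 + 11 = 101/9 ≈ 11.222)
d(j(6, 0)) + m = (7 + 6²) + 101/9 = (7 + 36) + 101/9 = 43 + 101/9 = 488/9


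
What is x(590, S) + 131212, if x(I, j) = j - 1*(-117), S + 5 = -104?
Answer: 131220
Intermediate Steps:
S = -109 (S = -5 - 104 = -109)
x(I, j) = 117 + j (x(I, j) = j + 117 = 117 + j)
x(590, S) + 131212 = (117 - 109) + 131212 = 8 + 131212 = 131220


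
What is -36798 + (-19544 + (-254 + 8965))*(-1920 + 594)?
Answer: 14327760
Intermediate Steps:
-36798 + (-19544 + (-254 + 8965))*(-1920 + 594) = -36798 + (-19544 + 8711)*(-1326) = -36798 - 10833*(-1326) = -36798 + 14364558 = 14327760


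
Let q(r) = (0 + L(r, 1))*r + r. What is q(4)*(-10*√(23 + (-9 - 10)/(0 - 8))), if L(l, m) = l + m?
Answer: -60*√406 ≈ -1209.0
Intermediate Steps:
q(r) = r + r*(1 + r) (q(r) = (0 + (r + 1))*r + r = (0 + (1 + r))*r + r = (1 + r)*r + r = r*(1 + r) + r = r + r*(1 + r))
q(4)*(-10*√(23 + (-9 - 10)/(0 - 8))) = (4*(2 + 4))*(-10*√(23 + (-9 - 10)/(0 - 8))) = (4*6)*(-10*√(23 - 19/(-8))) = 24*(-10*√(23 - 19*(-⅛))) = 24*(-10*√(23 + 19/8)) = 24*(-5*√406/2) = -60*√406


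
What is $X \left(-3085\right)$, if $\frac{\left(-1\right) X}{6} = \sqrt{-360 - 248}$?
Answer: $74040 i \sqrt{38} \approx 4.5641 \cdot 10^{5} i$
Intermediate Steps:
$X = - 24 i \sqrt{38}$ ($X = - 6 \sqrt{-360 - 248} = - 6 \sqrt{-608} = - 6 \cdot 4 i \sqrt{38} = - 24 i \sqrt{38} \approx - 147.95 i$)
$X \left(-3085\right) = - 24 i \sqrt{38} \left(-3085\right) = 74040 i \sqrt{38}$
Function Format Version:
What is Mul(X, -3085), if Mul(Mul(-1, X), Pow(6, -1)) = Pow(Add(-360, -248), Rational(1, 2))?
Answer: Mul(74040, I, Pow(38, Rational(1, 2))) ≈ Mul(4.5641e+5, I)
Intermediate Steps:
X = Mul(-24, I, Pow(38, Rational(1, 2))) (X = Mul(-6, Pow(Add(-360, -248), Rational(1, 2))) = Mul(-6, Pow(-608, Rational(1, 2))) = Mul(-6, Mul(4, I, Pow(38, Rational(1, 2)))) = Mul(-24, I, Pow(38, Rational(1, 2))) ≈ Mul(-147.95, I))
Mul(X, -3085) = Mul(Mul(-24, I, Pow(38, Rational(1, 2))), -3085) = Mul(74040, I, Pow(38, Rational(1, 2)))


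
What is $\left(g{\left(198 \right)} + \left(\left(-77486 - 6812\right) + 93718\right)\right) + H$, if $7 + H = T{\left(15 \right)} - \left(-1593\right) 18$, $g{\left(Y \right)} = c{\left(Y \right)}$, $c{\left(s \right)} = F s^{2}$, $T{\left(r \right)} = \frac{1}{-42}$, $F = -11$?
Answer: $- \frac{16512595}{42} \approx -3.9316 \cdot 10^{5}$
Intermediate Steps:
$T{\left(r \right)} = - \frac{1}{42}$
$c{\left(s \right)} = - 11 s^{2}$
$g{\left(Y \right)} = - 11 Y^{2}$
$H = \frac{1204013}{42}$ ($H = -7 - \left(\frac{1}{42} - 28674\right) = -7 - - \frac{1204307}{42} = -7 + \left(- \frac{1}{42} + 28674\right) = -7 + \frac{1204307}{42} = \frac{1204013}{42} \approx 28667.0$)
$\left(g{\left(198 \right)} + \left(\left(-77486 - 6812\right) + 93718\right)\right) + H = \left(- 11 \cdot 198^{2} + \left(\left(-77486 - 6812\right) + 93718\right)\right) + \frac{1204013}{42} = \left(\left(-11\right) 39204 + \left(\left(-77486 - 6812\right) + 93718\right)\right) + \frac{1204013}{42} = \left(-431244 + \left(-84298 + 93718\right)\right) + \frac{1204013}{42} = \left(-431244 + 9420\right) + \frac{1204013}{42} = -421824 + \frac{1204013}{42} = - \frac{16512595}{42}$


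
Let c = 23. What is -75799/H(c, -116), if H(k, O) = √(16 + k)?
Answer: -75799*√39/39 ≈ -12138.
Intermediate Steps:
-75799/H(c, -116) = -75799/√(16 + 23) = -75799*√39/39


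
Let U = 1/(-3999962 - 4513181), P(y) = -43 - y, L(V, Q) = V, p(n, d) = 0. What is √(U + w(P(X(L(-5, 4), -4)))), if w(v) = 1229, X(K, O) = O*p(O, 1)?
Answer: √89070058986040678/8513143 ≈ 35.057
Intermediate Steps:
X(K, O) = 0 (X(K, O) = O*0 = 0)
U = -1/8513143 (U = 1/(-8513143) = -1/8513143 ≈ -1.1747e-7)
√(U + w(P(X(L(-5, 4), -4)))) = √(-1/8513143 + 1229) = √(10462652746/8513143) = √89070058986040678/8513143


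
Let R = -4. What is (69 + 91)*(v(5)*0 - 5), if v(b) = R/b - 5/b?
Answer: -800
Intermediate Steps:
v(b) = -9/b (v(b) = -4/b - 5/b = -9/b)
(69 + 91)*(v(5)*0 - 5) = (69 + 91)*(-9/5*0 - 5) = 160*(-9*⅕*0 - 5) = 160*(-9/5*0 - 5) = 160*(0 - 5) = 160*(-5) = -800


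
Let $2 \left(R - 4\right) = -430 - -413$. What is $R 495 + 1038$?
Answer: $- \frac{2379}{2} \approx -1189.5$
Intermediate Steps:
$R = - \frac{9}{2}$ ($R = 4 + \frac{-430 - -413}{2} = 4 + \frac{-430 + 413}{2} = 4 + \frac{1}{2} \left(-17\right) = 4 - \frac{17}{2} = - \frac{9}{2} \approx -4.5$)
$R 495 + 1038 = \left(- \frac{9}{2}\right) 495 + 1038 = - \frac{4455}{2} + 1038 = - \frac{2379}{2}$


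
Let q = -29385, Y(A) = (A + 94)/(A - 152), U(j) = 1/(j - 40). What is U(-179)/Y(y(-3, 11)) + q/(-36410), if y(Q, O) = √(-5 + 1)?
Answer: 717603313/881103795 - 41*I/161330 ≈ 0.81444 - 0.00025414*I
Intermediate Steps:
y(Q, O) = 2*I (y(Q, O) = √(-4) = 2*I)
U(j) = 1/(-40 + j)
Y(A) = (94 + A)/(-152 + A)
U(-179)/Y(y(-3, 11)) + q/(-36410) = 1/((-40 - 179)*(((94 + 2*I)/(-152 + 2*I)))) - 29385/(-36410) = 1/((-219)*((((-152 - 2*I)/23108)*(94 + 2*I)))) - 29385*(-1/36410) = -(-152 + 2*I)*(94 - 2*I)/8840/219 + 5877/7282 = -(-152 + 2*I)*(94 - 2*I)/1935960 + 5877/7282 = 5877/7282 - (-152 + 2*I)*(94 - 2*I)/1935960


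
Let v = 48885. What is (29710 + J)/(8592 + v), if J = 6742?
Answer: 36452/57477 ≈ 0.63420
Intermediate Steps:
(29710 + J)/(8592 + v) = (29710 + 6742)/(8592 + 48885) = 36452/57477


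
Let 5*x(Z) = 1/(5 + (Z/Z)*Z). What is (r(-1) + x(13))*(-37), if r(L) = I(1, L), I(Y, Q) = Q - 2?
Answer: 9953/90 ≈ 110.59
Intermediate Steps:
I(Y, Q) = -2 + Q
r(L) = -2 + L
x(Z) = 1/(5*(5 + Z)) (x(Z) = 1/(5*(5 + (Z/Z)*Z)) = 1/(5*(5 + 1*Z)) = 1/(5*(5 + Z)))
(r(-1) + x(13))*(-37) = ((-2 - 1) + 1/(5*(5 + 13)))*(-37) = (-3 + (⅕)/18)*(-37) = (-3 + (⅕)*(1/18))*(-37) = (-3 + 1/90)*(-37) = -269/90*(-37) = 9953/90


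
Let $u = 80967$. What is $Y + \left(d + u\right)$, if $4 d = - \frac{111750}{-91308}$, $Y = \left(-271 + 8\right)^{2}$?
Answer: $\frac{9139097217}{60872} \approx 1.5014 \cdot 10^{5}$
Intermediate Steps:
$Y = 69169$ ($Y = \left(-263\right)^{2} = 69169$)
$d = \frac{18625}{60872}$ ($d = \frac{\left(-111750\right) \frac{1}{-91308}}{4} = \frac{\left(-111750\right) \left(- \frac{1}{91308}\right)}{4} = \frac{1}{4} \cdot \frac{18625}{15218} = \frac{18625}{60872} \approx 0.30597$)
$Y + \left(d + u\right) = 69169 + \left(\frac{18625}{60872} + 80967\right) = 69169 + \frac{4928641849}{60872} = \frac{9139097217}{60872}$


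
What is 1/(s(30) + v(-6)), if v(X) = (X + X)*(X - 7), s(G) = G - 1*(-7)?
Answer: 1/193 ≈ 0.0051813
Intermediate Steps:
s(G) = 7 + G (s(G) = G + 7 = 7 + G)
v(X) = 2*X*(-7 + X) (v(X) = (2*X)*(-7 + X) = 2*X*(-7 + X))
1/(s(30) + v(-6)) = 1/((7 + 30) + 2*(-6)*(-7 - 6)) = 1/(37 + 2*(-6)*(-13)) = 1/(37 + 156) = 1/193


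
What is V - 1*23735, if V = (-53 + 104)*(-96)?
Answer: -28631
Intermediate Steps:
V = -4896 (V = 51*(-96) = -4896)
V - 1*23735 = -4896 - 1*23735 = -4896 - 23735 = -28631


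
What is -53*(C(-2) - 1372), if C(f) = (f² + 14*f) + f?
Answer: 74094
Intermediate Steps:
C(f) = f² + 15*f
-53*(C(-2) - 1372) = -53*(-2*(15 - 2) - 1372) = -53*(-2*13 - 1372) = -53*(-26 - 1372) = -53*(-1398) = 74094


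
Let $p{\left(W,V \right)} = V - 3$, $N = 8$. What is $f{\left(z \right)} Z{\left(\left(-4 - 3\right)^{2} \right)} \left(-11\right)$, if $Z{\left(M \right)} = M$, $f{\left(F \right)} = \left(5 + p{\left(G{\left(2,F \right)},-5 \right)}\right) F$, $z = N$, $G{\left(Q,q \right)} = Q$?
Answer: $12936$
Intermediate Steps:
$z = 8$
$p{\left(W,V \right)} = -3 + V$
$f{\left(F \right)} = - 3 F$ ($f{\left(F \right)} = \left(5 - 8\right) F = - 3 F$)
$f{\left(z \right)} Z{\left(\left(-4 - 3\right)^{2} \right)} \left(-11\right) = \left(-3\right) 8 \left(-4 - 3\right)^{2} \left(-11\right) = - 24 \left(-7\right)^{2} \left(-11\right) = \left(-24\right) 49 \left(-11\right) = \left(-1176\right) \left(-11\right) = 12936$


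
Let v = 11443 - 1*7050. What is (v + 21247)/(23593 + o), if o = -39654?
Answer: -25640/16061 ≈ -1.5964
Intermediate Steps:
v = 4393 (v = 11443 - 7050 = 4393)
(v + 21247)/(23593 + o) = (4393 + 21247)/(23593 - 39654) = 25640/(-16061) = 25640*(-1/16061) = -25640/16061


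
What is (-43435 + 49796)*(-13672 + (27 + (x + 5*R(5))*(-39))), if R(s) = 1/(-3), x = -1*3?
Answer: -85638143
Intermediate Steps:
x = -3
R(s) = -⅓
(-43435 + 49796)*(-13672 + (27 + (x + 5*R(5))*(-39))) = (-43435 + 49796)*(-13672 + (27 + (-3 + 5*(-⅓))*(-39))) = 6361*(-13672 + (27 + (-3 - 5/3)*(-39))) = 6361*(-13672 + (27 - 14/3*(-39))) = 6361*(-13672 + (27 + 182)) = 6361*(-13672 + 209) = 6361*(-13463) = -85638143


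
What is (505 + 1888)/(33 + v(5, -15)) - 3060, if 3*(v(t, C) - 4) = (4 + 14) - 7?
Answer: -366141/122 ≈ -3001.2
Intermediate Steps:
v(t, C) = 23/3 (v(t, C) = 4 + ((4 + 14) - 7)/3 = 4 + (18 - 7)/3 = 4 + (⅓)*11 = 4 + 11/3 = 23/3)
(505 + 1888)/(33 + v(5, -15)) - 3060 = (505 + 1888)/(33 + 23/3) - 3060 = 2393/(122/3) - 3060 = 2393*(3/122) - 3060 = 7179/122 - 3060 = -366141/122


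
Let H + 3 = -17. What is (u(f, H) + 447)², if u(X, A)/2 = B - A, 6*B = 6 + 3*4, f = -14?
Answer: 243049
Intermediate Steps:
H = -20 (H = -3 - 17 = -20)
B = 3 (B = (6 + 3*4)/6 = (6 + 12)/6 = (⅙)*18 = 3)
u(X, A) = 6 - 2*A (u(X, A) = 2*(3 - A) = 6 - 2*A)
(u(f, H) + 447)² = ((6 - 2*(-20)) + 447)² = ((6 + 40) + 447)² = (46 + 447)² = 493² = 243049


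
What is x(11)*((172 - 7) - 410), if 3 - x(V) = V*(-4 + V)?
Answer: 18130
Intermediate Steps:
x(V) = 3 - V*(-4 + V)
x(11)*((172 - 7) - 410) = (3 - 1*11**2 + 4*11)*((172 - 7) - 410) = (3 - 1*121 + 44)*(165 - 410) = (3 - 121 + 44)*(-245) = -74*(-245) = 18130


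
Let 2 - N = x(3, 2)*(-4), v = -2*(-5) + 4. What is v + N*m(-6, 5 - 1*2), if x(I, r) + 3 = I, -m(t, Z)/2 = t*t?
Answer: -130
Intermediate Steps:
m(t, Z) = -2*t² (m(t, Z) = -2*t*t = -2*t²)
x(I, r) = -3 + I
v = 14 (v = 10 + 4 = 14)
N = 2 (N = 2 - (-3 + 3)*(-4) = 2 - 0*(-4) = 2 - 1*0 = 2 + 0 = 2)
v + N*m(-6, 5 - 1*2) = 14 + 2*(-2*(-6)²) = 14 + 2*(-2*36) = 14 + 2*(-72) = 14 - 144 = -130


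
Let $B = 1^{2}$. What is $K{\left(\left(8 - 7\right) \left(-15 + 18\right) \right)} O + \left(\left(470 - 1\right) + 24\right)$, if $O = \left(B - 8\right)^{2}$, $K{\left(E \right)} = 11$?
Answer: $1032$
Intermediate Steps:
$B = 1$
$O = 49$ ($O = \left(1 - 8\right)^{2} = \left(-7\right)^{2} = 49$)
$K{\left(\left(8 - 7\right) \left(-15 + 18\right) \right)} O + \left(\left(470 - 1\right) + 24\right) = 11 \cdot 49 + \left(\left(470 - 1\right) + 24\right) = 539 + \left(469 + 24\right) = 539 + 493 = 1032$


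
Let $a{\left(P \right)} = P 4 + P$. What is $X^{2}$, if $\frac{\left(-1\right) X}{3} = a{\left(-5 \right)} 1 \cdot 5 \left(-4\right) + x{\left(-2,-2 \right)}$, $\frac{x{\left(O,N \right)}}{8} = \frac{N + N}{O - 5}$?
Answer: $\frac{112275216}{49} \approx 2.2913 \cdot 10^{6}$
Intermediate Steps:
$a{\left(P \right)} = 5 P$ ($a{\left(P \right)} = 4 P + P = 5 P$)
$x{\left(O,N \right)} = \frac{16 N}{-5 + O}$ ($x{\left(O,N \right)} = 8 \frac{N + N}{O - 5} = 8 \frac{2 N}{-5 + O} = \frac{16 N}{-5 + O}$)
$X = - \frac{10596}{7}$ ($X = - 3 \left(5 \left(-5\right) 1 \cdot 5 \left(-4\right) + 16 \left(-2\right) \frac{1}{-5 - 2}\right) = - 3 \left(- 25 \cdot 5 \left(-4\right) + 16 \left(-2\right) \frac{1}{-7}\right) = - 3 \left(\left(-25\right) \left(-20\right) + 16 \left(-2\right) \left(- \frac{1}{7}\right)\right) = - 3 \left(500 + \frac{32}{7}\right) = \left(-3\right) \frac{3532}{7} = - \frac{10596}{7} \approx -1513.7$)
$X^{2} = \left(- \frac{10596}{7}\right)^{2} = \frac{112275216}{49}$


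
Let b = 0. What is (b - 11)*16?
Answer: -176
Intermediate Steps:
(b - 11)*16 = (0 - 11)*16 = -11*16 = -176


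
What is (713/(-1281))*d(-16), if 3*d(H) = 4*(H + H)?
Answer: 91264/3843 ≈ 23.748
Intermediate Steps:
d(H) = 8*H/3 (d(H) = (4*(H + H))/3 = (4*(2*H))/3 = (8*H)/3 = 8*H/3)
(713/(-1281))*d(-16) = (713/(-1281))*((8/3)*(-16)) = (713*(-1/1281))*(-128/3) = -713/1281*(-128/3) = 91264/3843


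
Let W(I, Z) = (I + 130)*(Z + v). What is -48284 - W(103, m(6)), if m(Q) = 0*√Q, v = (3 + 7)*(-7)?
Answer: -31974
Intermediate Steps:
v = -70 (v = 10*(-7) = -70)
m(Q) = 0
W(I, Z) = (-70 + Z)*(130 + I) (W(I, Z) = (I + 130)*(Z - 70) = (130 + I)*(-70 + Z) = (-70 + Z)*(130 + I))
-48284 - W(103, m(6)) = -48284 - (-9100 - 70*103 + 130*0 + 103*0) = -48284 - (-9100 - 7210 + 0 + 0) = -48284 - 1*(-16310) = -48284 + 16310 = -31974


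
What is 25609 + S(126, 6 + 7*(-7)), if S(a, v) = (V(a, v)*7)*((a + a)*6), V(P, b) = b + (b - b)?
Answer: -429503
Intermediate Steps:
V(P, b) = b (V(P, b) = b + 0 = b)
S(a, v) = 84*a*v (S(a, v) = (v*7)*((a + a)*6) = (7*v)*((2*a)*6) = (7*v)*(12*a) = 84*a*v)
25609 + S(126, 6 + 7*(-7)) = 25609 + 84*126*(6 + 7*(-7)) = 25609 + 84*126*(6 - 49) = 25609 + 84*126*(-43) = 25609 - 455112 = -429503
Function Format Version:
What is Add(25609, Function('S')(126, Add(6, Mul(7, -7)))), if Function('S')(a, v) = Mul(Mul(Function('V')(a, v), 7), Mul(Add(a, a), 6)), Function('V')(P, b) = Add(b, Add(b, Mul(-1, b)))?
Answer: -429503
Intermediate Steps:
Function('V')(P, b) = b (Function('V')(P, b) = Add(b, 0) = b)
Function('S')(a, v) = Mul(84, a, v) (Function('S')(a, v) = Mul(Mul(v, 7), Mul(Add(a, a), 6)) = Mul(Mul(7, v), Mul(Mul(2, a), 6)) = Mul(Mul(7, v), Mul(12, a)) = Mul(84, a, v))
Add(25609, Function('S')(126, Add(6, Mul(7, -7)))) = Add(25609, Mul(84, 126, Add(6, Mul(7, -7)))) = Add(25609, Mul(84, 126, Add(6, -49))) = Add(25609, Mul(84, 126, -43)) = Add(25609, -455112) = -429503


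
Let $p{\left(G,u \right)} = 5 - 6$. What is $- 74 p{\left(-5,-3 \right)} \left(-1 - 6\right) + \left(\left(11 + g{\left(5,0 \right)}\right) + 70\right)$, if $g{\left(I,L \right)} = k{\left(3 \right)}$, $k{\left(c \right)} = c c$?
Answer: $-428$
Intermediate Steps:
$k{\left(c \right)} = c^{2}$
$p{\left(G,u \right)} = -1$ ($p{\left(G,u \right)} = 5 - 6 = -1$)
$g{\left(I,L \right)} = 9$ ($g{\left(I,L \right)} = 3^{2} = 9$)
$- 74 p{\left(-5,-3 \right)} \left(-1 - 6\right) + \left(\left(11 + g{\left(5,0 \right)}\right) + 70\right) = - 74 \left(- (-1 - 6)\right) + \left(\left(11 + 9\right) + 70\right) = - 74 \left(\left(-1\right) \left(-7\right)\right) + \left(20 + 70\right) = \left(-74\right) 7 + 90 = -518 + 90 = -428$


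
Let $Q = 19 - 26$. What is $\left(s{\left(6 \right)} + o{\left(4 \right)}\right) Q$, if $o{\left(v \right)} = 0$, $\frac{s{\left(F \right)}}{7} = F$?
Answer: $-294$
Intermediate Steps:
$s{\left(F \right)} = 7 F$
$Q = -7$ ($Q = 19 - 26 = -7$)
$\left(s{\left(6 \right)} + o{\left(4 \right)}\right) Q = \left(7 \cdot 6 + 0\right) \left(-7\right) = \left(42 + 0\right) \left(-7\right) = 42 \left(-7\right) = -294$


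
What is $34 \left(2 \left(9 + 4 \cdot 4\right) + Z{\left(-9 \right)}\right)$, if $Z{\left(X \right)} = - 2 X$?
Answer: $2312$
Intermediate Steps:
$34 \left(2 \left(9 + 4 \cdot 4\right) + Z{\left(-9 \right)}\right) = 34 \left(2 \left(9 + 4 \cdot 4\right) - -18\right) = 34 \left(2 \left(9 + 16\right) + 18\right) = 34 \left(2 \cdot 25 + 18\right) = 34 \left(50 + 18\right) = 34 \cdot 68 = 2312$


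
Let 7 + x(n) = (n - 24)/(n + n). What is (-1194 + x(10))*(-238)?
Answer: 1430023/5 ≈ 2.8600e+5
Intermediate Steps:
x(n) = -7 + (-24 + n)/(2*n) (x(n) = -7 + (n - 24)/(n + n) = -7 + (-24 + n)/((2*n)) = -7 + (-24 + n)*(1/(2*n)) = -7 + (-24 + n)/(2*n))
(-1194 + x(10))*(-238) = (-1194 + (-13/2 - 12/10))*(-238) = (-1194 + (-13/2 - 12*⅒))*(-238) = (-1194 + (-13/2 - 6/5))*(-238) = (-1194 - 77/10)*(-238) = -12017/10*(-238) = 1430023/5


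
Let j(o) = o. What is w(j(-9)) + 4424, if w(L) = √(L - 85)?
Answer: 4424 + I*√94 ≈ 4424.0 + 9.6954*I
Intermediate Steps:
w(L) = √(-85 + L)
w(j(-9)) + 4424 = √(-85 - 9) + 4424 = √(-94) + 4424 = I*√94 + 4424 = 4424 + I*√94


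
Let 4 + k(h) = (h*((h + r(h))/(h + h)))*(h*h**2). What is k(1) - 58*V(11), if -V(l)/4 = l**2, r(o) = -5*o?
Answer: 28066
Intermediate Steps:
k(h) = -4 - 2*h**4 (k(h) = -4 + (h*((h - 5*h)/(h + h)))*(h*h**2) = -4 + (h*((-4*h)/((2*h))))*h**3 = -4 + (h*((-4*h)*(1/(2*h))))*h**3 = -4 + (h*(-2))*h**3 = -4 + (-2*h)*h**3 = -4 - 2*h**4)
V(l) = -4*l**2
k(1) - 58*V(11) = (-4 - 2*1**4) - (-232)*11**2 = (-4 - 2*1) - (-232)*121 = (-4 - 2) - 58*(-484) = -6 + 28072 = 28066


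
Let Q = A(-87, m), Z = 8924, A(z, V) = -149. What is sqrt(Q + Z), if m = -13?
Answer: 15*sqrt(39) ≈ 93.675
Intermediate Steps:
Q = -149
sqrt(Q + Z) = sqrt(-149 + 8924) = sqrt(8775) = 15*sqrt(39)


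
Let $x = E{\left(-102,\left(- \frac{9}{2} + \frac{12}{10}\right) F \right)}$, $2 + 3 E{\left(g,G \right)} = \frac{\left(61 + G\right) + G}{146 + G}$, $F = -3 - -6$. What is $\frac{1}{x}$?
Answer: $- \frac{1361}{770} \approx -1.7675$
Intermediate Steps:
$F = 3$ ($F = -3 + 6 = 3$)
$E{\left(g,G \right)} = - \frac{2}{3} + \frac{61 + 2 G}{3 \left(146 + G\right)}$ ($E{\left(g,G \right)} = - \frac{2}{3} + \frac{\left(\left(61 + G\right) + G\right) \frac{1}{146 + G}}{3} = - \frac{2}{3} + \frac{\left(61 + 2 G\right) \frac{1}{146 + G}}{3} = - \frac{2}{3} + \frac{\frac{1}{146 + G} \left(61 + 2 G\right)}{3} = - \frac{2}{3} + \frac{61 + 2 G}{3 \left(146 + G\right)}$)
$x = - \frac{770}{1361}$ ($x = - \frac{77}{146 + \left(- \frac{9}{2} + \frac{12}{10}\right) 3} = - \frac{77}{146 + \left(\left(-9\right) \frac{1}{2} + 12 \cdot \frac{1}{10}\right) 3} = - \frac{77}{146 + \left(- \frac{9}{2} + \frac{6}{5}\right) 3} = - \frac{77}{146 - \frac{99}{10}} = - \frac{77}{\frac{1361}{10}} = \left(-77\right) \frac{10}{1361} = - \frac{770}{1361} \approx -0.56576$)
$\frac{1}{x} = \frac{1}{- \frac{770}{1361}} = - \frac{1361}{770}$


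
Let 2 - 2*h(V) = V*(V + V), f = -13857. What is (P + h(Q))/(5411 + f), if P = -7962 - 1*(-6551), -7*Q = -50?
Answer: 35795/206927 ≈ 0.17298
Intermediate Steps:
Q = 50/7 (Q = -⅐*(-50) = 50/7 ≈ 7.1429)
h(V) = 1 - V² (h(V) = 1 - V*(V + V)/2 = 1 - V*2*V/2 = 1 - V²)
P = -1411 (P = -7962 + 6551 = -1411)
(P + h(Q))/(5411 + f) = (-1411 + (1 - (50/7)²))/(5411 - 13857) = (-1411 + (1 - 1*2500/49))/(-8446) = (-1411 + (1 - 2500/49))*(-1/8446) = (-1411 - 2451/49)*(-1/8446) = -71590/49*(-1/8446) = 35795/206927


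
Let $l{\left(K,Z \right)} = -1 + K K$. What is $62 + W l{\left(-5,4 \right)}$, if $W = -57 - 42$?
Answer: $-2314$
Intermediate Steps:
$W = -99$
$l{\left(K,Z \right)} = -1 + K^{2}$
$62 + W l{\left(-5,4 \right)} = 62 - 99 \left(-1 + \left(-5\right)^{2}\right) = 62 - 99 \left(-1 + 25\right) = 62 - 2376 = -2314$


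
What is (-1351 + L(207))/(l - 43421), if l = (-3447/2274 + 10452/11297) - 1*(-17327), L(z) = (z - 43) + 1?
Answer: 781220572/17188559037 ≈ 0.045450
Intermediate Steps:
L(z) = -42 + z (L(z) = (-43 + z) + 1 = -42 + z)
l = 11412940505/658702 (l = (-3447*1/2274 + 10452*(1/11297)) + 17327 = (-1149/758 + 804/869) + 17327 = -389049/658702 + 17327 = 11412940505/658702 ≈ 17326.)
(-1351 + L(207))/(l - 43421) = (-1351 + (-42 + 207))/(11412940505/658702 - 43421) = (-1351 + 165)/(-17188559037/658702) = -1186*(-658702/17188559037) = 781220572/17188559037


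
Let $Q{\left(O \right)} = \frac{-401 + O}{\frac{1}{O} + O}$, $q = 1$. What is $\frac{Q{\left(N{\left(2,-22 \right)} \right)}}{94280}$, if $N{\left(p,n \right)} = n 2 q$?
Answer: $\frac{979}{9131018} \approx 0.00010722$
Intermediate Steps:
$N{\left(p,n \right)} = 2 n$ ($N{\left(p,n \right)} = n 2 \cdot 1 = 2 n 1 = 2 n$)
$Q{\left(O \right)} = \frac{-401 + O}{O + \frac{1}{O}}$
$\frac{Q{\left(N{\left(2,-22 \right)} \right)}}{94280} = \frac{2 \left(-22\right) \frac{1}{1 + \left(2 \left(-22\right)\right)^{2}} \left(-401 + 2 \left(-22\right)\right)}{94280} = - \frac{44 \left(-401 - 44\right)}{1 + \left(-44\right)^{2}} \cdot \frac{1}{94280} = \left(-44\right) \frac{1}{1 + 1936} \left(-445\right) \frac{1}{94280} = \left(-44\right) \frac{1}{1937} \left(-445\right) \frac{1}{94280} = \frac{19580}{1937} \cdot \frac{1}{94280} = \frac{979}{9131018}$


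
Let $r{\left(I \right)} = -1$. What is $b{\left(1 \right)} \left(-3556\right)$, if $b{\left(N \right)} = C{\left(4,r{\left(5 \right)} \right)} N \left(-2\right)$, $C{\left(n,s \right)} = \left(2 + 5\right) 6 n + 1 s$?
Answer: $1187704$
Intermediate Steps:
$C{\left(n,s \right)} = s + 42 n$ ($C{\left(n,s \right)} = 7 \cdot 6 n + s = 42 n + s = s + 42 n$)
$b{\left(N \right)} = - 334 N$ ($b{\left(N \right)} = \left(-1 + 42 \cdot 4\right) N \left(-2\right) = \left(-1 + 168\right) N \left(-2\right) = 167 N \left(-2\right) = - 334 N$)
$b{\left(1 \right)} \left(-3556\right) = \left(-334\right) 1 \left(-3556\right) = \left(-334\right) \left(-3556\right) = 1187704$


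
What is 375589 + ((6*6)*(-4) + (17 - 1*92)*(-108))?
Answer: 383545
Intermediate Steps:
375589 + ((6*6)*(-4) + (17 - 1*92)*(-108)) = 375589 + (36*(-4) + (17 - 92)*(-108)) = 375589 + (-144 - 75*(-108)) = 375589 + (-144 + 8100) = 375589 + 7956 = 383545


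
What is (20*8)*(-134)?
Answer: -21440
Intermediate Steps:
(20*8)*(-134) = 160*(-134) = -21440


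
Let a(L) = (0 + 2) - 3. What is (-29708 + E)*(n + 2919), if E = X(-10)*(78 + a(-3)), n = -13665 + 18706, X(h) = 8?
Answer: -231572320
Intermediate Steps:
a(L) = -1 (a(L) = 2 - 3 = -1)
n = 5041
E = 616 (E = 8*(78 - 1) = 8*77 = 616)
(-29708 + E)*(n + 2919) = (-29708 + 616)*(5041 + 2919) = -29092*7960 = -231572320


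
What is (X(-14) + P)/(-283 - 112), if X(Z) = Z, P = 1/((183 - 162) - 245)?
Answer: 3137/88480 ≈ 0.035454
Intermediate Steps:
P = -1/224 (P = 1/(21 - 245) = 1/(-224) = -1/224 ≈ -0.0044643)
(X(-14) + P)/(-283 - 112) = (-14 - 1/224)/(-283 - 112) = -3137/224/(-395) = -1/395*(-3137/224) = 3137/88480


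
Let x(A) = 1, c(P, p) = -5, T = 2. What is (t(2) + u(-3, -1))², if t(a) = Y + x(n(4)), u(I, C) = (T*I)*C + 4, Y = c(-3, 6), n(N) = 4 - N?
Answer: 36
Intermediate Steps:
Y = -5
u(I, C) = 4 + 2*C*I (u(I, C) = (2*I)*C + 4 = 2*C*I + 4 = 4 + 2*C*I)
t(a) = -4 (t(a) = -5 + 1 = -4)
(t(2) + u(-3, -1))² = (-4 + (4 + 2*(-1)*(-3)))² = (-4 + (4 + 6))² = (-4 + 10)² = 6² = 36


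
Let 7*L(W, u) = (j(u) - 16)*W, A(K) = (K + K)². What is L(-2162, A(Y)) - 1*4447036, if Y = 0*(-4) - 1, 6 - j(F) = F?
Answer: -4442712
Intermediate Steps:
j(F) = 6 - F
Y = -1 (Y = 0 - 1 = -1)
A(K) = 4*K² (A(K) = (2*K)² = 4*K²)
L(W, u) = W*(-10 - u)/7 (L(W, u) = (((6 - u) - 16)*W)/7 = ((-10 - u)*W)/7 = (W*(-10 - u))/7 = W*(-10 - u)/7)
L(-2162, A(Y)) - 1*4447036 = -⅐*(-2162)*(10 + 4*(-1)²) - 1*4447036 = -⅐*(-2162)*(10 + 4*1) - 4447036 = -⅐*(-2162)*(10 + 4) - 4447036 = -⅐*(-2162)*14 - 4447036 = 4324 - 4447036 = -4442712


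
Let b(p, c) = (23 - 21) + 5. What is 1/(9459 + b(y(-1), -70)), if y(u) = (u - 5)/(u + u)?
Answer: 1/9466 ≈ 0.00010564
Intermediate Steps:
y(u) = (-5 + u)/(2*u) (y(u) = (-5 + u)/((2*u)) = (-5 + u)*(1/(2*u)) = (-5 + u)/(2*u))
b(p, c) = 7 (b(p, c) = 2 + 5 = 7)
1/(9459 + b(y(-1), -70)) = 1/(9459 + 7) = 1/9466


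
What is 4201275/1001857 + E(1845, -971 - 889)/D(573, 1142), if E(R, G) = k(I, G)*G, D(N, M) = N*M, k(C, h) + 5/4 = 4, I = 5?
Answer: 914682339365/218527052554 ≈ 4.1857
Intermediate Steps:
k(C, h) = 11/4 (k(C, h) = -5/4 + 4 = 11/4)
D(N, M) = M*N
E(R, G) = 11*G/4
4201275/1001857 + E(1845, -971 - 889)/D(573, 1142) = 4201275/1001857 + (11*(-971 - 889)/4)/((1142*573)) = 4201275*(1/1001857) + ((11/4)*(-1860))/654366 = 4201275/1001857 - 5115*1/654366 = 4201275/1001857 - 1705/218122 = 914682339365/218527052554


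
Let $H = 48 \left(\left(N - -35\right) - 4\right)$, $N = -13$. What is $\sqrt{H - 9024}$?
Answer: $4 i \sqrt{510} \approx 90.333 i$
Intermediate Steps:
$H = 864$ ($H = 48 \left(\left(-13 - -35\right) - 4\right) = 48 \left(\left(-13 + 35\right) - 4\right) = 48 \left(22 - 4\right) = 48 \cdot 18 = 864$)
$\sqrt{H - 9024} = \sqrt{864 - 9024} = \sqrt{-8160} = 4 i \sqrt{510}$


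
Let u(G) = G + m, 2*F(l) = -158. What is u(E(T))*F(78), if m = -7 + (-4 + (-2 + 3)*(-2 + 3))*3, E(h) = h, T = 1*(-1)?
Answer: 1343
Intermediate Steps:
F(l) = -79 (F(l) = (1/2)*(-158) = -79)
T = -1
m = -16 (m = -7 + (-4 + 1*1)*3 = -7 + (-4 + 1)*3 = -7 - 3*3 = -7 - 9 = -16)
u(G) = -16 + G (u(G) = G - 16 = -16 + G)
u(E(T))*F(78) = (-16 - 1)*(-79) = -17*(-79) = 1343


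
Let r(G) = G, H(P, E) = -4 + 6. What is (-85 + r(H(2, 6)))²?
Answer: 6889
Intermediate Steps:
H(P, E) = 2
(-85 + r(H(2, 6)))² = (-85 + 2)² = (-83)² = 6889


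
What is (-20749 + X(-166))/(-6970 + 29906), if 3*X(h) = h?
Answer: -62413/68808 ≈ -0.90706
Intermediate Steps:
X(h) = h/3
(-20749 + X(-166))/(-6970 + 29906) = (-20749 + (⅓)*(-166))/(-6970 + 29906) = (-20749 - 166/3)/22936 = -62413/3*1/22936 = -62413/68808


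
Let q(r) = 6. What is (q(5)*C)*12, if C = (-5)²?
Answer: 1800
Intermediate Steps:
C = 25
(q(5)*C)*12 = (6*25)*12 = 150*12 = 1800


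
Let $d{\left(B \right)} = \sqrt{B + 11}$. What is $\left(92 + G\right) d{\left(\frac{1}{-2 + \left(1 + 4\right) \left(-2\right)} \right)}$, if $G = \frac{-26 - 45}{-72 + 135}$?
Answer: $\frac{5725 \sqrt{393}}{378} \approx 300.25$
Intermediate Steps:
$d{\left(B \right)} = \sqrt{11 + B}$
$G = - \frac{71}{63} \approx -1.127$
$\left(92 + G\right) d{\left(\frac{1}{-2 + \left(1 + 4\right) \left(-2\right)} \right)} = \left(92 - \frac{71}{63}\right) \sqrt{11 + \frac{1}{-2 + \left(1 + 4\right) \left(-2\right)}} = \frac{5725 \sqrt{11 + \frac{1}{-2 + 5 \left(-2\right)}}}{63} = \frac{5725 \sqrt{11 + \frac{1}{-2 - 10}}}{63} = \frac{5725 \sqrt{11 + \frac{1}{-12}}}{63} = \frac{5725 \sqrt{11 - \frac{1}{12}}}{63} = \frac{5725 \sqrt{\frac{131}{12}}}{63} = \frac{5725 \frac{\sqrt{393}}{6}}{63} = \frac{5725 \sqrt{393}}{378}$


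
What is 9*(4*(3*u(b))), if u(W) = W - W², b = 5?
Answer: -2160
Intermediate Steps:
9*(4*(3*u(b))) = 9*(4*(3*(5*(1 - 1*5)))) = 9*(4*(3*(5*(1 - 5)))) = 9*(4*(3*(5*(-4)))) = 9*(4*(3*(-20))) = 9*(4*(-60)) = 9*(-240) = -2160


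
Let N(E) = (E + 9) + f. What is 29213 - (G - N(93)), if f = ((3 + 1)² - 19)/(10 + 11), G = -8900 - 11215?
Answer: 346009/7 ≈ 49430.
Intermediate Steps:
G = -20115
f = -⅐ (f = (4² - 19)/21 = (16 - 19)*(1/21) = -3*1/21 = -⅐ ≈ -0.14286)
N(E) = 62/7 + E (N(E) = (E + 9) - ⅐ = (9 + E) - ⅐ = 62/7 + E)
29213 - (G - N(93)) = 29213 - (-20115 - (62/7 + 93)) = 29213 - (-20115 - 1*713/7) = 29213 - (-20115 - 713/7) = 29213 - 1*(-141518/7) = 29213 + 141518/7 = 346009/7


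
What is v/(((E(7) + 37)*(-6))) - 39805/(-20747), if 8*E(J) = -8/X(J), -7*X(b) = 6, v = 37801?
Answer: -775142002/4751063 ≈ -163.15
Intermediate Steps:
X(b) = -6/7 (X(b) = -⅐*6 = -6/7)
E(J) = 7/6 (E(J) = (-8/(-6/7))/8 = (-8*(-7/6))/8 = (⅛)*(28/3) = 7/6)
v/(((E(7) + 37)*(-6))) - 39805/(-20747) = 37801/(((7/6 + 37)*(-6))) - 39805/(-20747) = 37801/(((229/6)*(-6))) - 39805*(-1/20747) = 37801/(-229) + 39805/20747 = 37801*(-1/229) + 39805/20747 = -37801/229 + 39805/20747 = -775142002/4751063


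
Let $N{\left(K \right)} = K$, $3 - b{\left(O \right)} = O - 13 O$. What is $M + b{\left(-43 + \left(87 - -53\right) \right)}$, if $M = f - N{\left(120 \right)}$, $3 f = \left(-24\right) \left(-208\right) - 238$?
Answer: $\frac{7895}{3} \approx 2631.7$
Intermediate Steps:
$b{\left(O \right)} = 3 + 12 O$ ($b{\left(O \right)} = 3 - \left(O - 13 O\right) = 3 - - 12 O = 3 + 12 O$)
$f = \frac{4754}{3}$ ($f = \frac{\left(-24\right) \left(-208\right) - 238}{3} = \frac{4992 - 238}{3} = \frac{1}{3} \cdot 4754 = \frac{4754}{3} \approx 1584.7$)
$M = \frac{4394}{3}$ ($M = \frac{4754}{3} - 120 = \frac{4394}{3} \approx 1464.7$)
$M + b{\left(-43 + \left(87 - -53\right) \right)} = \frac{4394}{3} + \left(3 + 12 \left(-43 + \left(87 - -53\right)\right)\right) = \frac{4394}{3} + \left(3 + 12 \left(-43 + \left(87 + 53\right)\right)\right) = \frac{4394}{3} + \left(3 + 12 \left(-43 + 140\right)\right) = \frac{4394}{3} + \left(3 + 12 \cdot 97\right) = \frac{4394}{3} + \left(3 + 1164\right) = \frac{4394}{3} + 1167 = \frac{7895}{3}$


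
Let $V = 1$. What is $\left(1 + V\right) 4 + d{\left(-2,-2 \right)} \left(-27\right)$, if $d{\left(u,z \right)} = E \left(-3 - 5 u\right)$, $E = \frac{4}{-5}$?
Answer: $\frac{796}{5} \approx 159.2$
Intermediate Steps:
$E = - \frac{4}{5}$ ($E = 4 \left(- \frac{1}{5}\right) = - \frac{4}{5} \approx -0.8$)
$d{\left(u,z \right)} = \frac{12}{5} + 4 u$ ($d{\left(u,z \right)} = - \frac{4 \left(-3 - 5 u\right)}{5} = \frac{12}{5} + 4 u$)
$\left(1 + V\right) 4 + d{\left(-2,-2 \right)} \left(-27\right) = \left(1 + 1\right) 4 + \left(\frac{12}{5} + 4 \left(-2\right)\right) \left(-27\right) = 2 \cdot 4 + \left(\frac{12}{5} - 8\right) \left(-27\right) = 8 - - \frac{756}{5} = 8 + \frac{756}{5} = \frac{796}{5}$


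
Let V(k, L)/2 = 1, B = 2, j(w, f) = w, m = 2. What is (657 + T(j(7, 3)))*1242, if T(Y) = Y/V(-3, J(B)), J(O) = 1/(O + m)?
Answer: 820341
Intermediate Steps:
J(O) = 1/(2 + O) (J(O) = 1/(O + 2) = 1/(2 + O))
V(k, L) = 2 (V(k, L) = 2*1 = 2)
T(Y) = Y/2
(657 + T(j(7, 3)))*1242 = (657 + (½)*7)*1242 = (657 + 7/2)*1242 = (1321/2)*1242 = 820341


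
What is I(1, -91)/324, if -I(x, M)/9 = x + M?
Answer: 5/2 ≈ 2.5000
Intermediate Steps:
I(x, M) = -9*M - 9*x (I(x, M) = -9*(x + M) = -9*(M + x) = -9*M - 9*x)
I(1, -91)/324 = (-9*(-91) - 9*1)/324 = (819 - 9)*(1/324) = 810*(1/324) = 5/2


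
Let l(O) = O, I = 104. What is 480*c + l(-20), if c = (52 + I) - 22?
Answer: 64300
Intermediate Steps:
c = 134 (c = (52 + 104) - 22 = 156 - 22 = 134)
480*c + l(-20) = 480*134 - 20 = 64320 - 20 = 64300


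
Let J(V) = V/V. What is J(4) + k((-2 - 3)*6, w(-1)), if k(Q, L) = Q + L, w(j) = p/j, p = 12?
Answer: -41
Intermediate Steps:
J(V) = 1
w(j) = 12/j
k(Q, L) = L + Q
J(4) + k((-2 - 3)*6, w(-1)) = 1 + (12/(-1) + (-2 - 3)*6) = 1 + (12*(-1) - 5*6) = 1 + (-12 - 30) = 1 - 42 = -41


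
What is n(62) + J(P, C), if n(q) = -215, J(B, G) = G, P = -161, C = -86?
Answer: -301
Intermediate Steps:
n(62) + J(P, C) = -215 - 86 = -301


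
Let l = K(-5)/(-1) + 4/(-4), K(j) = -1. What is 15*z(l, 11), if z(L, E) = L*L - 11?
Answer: -165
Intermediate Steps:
l = 0 (l = -1/(-1) + 4/(-4) = -1*(-1) + 4*(-¼) = 1 - 1 = 0)
z(L, E) = -11 + L² (z(L, E) = L² - 11 = -11 + L²)
15*z(l, 11) = 15*(-11 + 0²) = 15*(-11 + 0) = 15*(-11) = -165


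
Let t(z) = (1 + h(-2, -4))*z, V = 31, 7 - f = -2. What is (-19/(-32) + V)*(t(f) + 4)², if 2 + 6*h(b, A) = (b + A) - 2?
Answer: 1011/8 ≈ 126.38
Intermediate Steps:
f = 9 (f = 7 - 1*(-2) = 7 + 2 = 9)
h(b, A) = -⅔ + A/6 + b/6 (h(b, A) = -⅓ + ((b + A) - 2)/6 = -⅓ + ((A + b) - 2)/6 = -⅓ + (-2 + A + b)/6 = -⅓ + (-⅓ + A/6 + b/6) = -⅔ + A/6 + b/6)
t(z) = -2*z/3 (t(z) = (1 + (-⅔ + (⅙)*(-4) + (⅙)*(-2)))*z = (1 + (-⅔ - ⅔ - ⅓))*z = (1 - 5/3)*z = -2*z/3)
(-19/(-32) + V)*(t(f) + 4)² = (-19/(-32) + 31)*(-⅔*9 + 4)² = (-19*(-1/32) + 31)*(-6 + 4)² = (19/32 + 31)*(-2)² = (1011/32)*4 = 1011/8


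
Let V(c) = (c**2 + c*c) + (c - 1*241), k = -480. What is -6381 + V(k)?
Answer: 453698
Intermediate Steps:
V(c) = -241 + c + 2*c**2 (V(c) = (c**2 + c**2) + (c - 241) = 2*c**2 + (-241 + c) = -241 + c + 2*c**2)
-6381 + V(k) = -6381 + (-241 - 480 + 2*(-480)**2) = -6381 + (-241 - 480 + 2*230400) = -6381 + (-241 - 480 + 460800) = -6381 + 460079 = 453698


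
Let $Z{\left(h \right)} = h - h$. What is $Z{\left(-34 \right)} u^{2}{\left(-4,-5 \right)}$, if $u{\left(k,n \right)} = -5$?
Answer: $0$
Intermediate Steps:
$Z{\left(h \right)} = 0$
$Z{\left(-34 \right)} u^{2}{\left(-4,-5 \right)} = 0 \left(-5\right)^{2} = 0 \cdot 25 = 0$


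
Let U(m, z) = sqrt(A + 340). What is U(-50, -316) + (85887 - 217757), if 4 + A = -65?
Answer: -131870 + sqrt(271) ≈ -1.3185e+5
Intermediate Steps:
A = -69 (A = -4 - 65 = -69)
U(m, z) = sqrt(271) (U(m, z) = sqrt(-69 + 340) = sqrt(271))
U(-50, -316) + (85887 - 217757) = sqrt(271) + (85887 - 217757) = sqrt(271) - 131870 = -131870 + sqrt(271)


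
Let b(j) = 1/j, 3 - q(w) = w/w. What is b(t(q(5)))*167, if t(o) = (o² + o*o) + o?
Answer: 167/10 ≈ 16.700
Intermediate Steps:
q(w) = 2 (q(w) = 3 - w/w = 3 - 1*1 = 3 - 1 = 2)
t(o) = o + 2*o² (t(o) = (o² + o²) + o = 2*o² + o = o + 2*o²)
b(t(q(5)))*167 = 167/(2*(1 + 2*2)) = 167/(2*(1 + 4)) = 167/(2*5) = 167/10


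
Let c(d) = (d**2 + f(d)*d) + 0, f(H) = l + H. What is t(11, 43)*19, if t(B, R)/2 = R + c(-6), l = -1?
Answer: 4598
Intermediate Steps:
f(H) = -1 + H
c(d) = d**2 + d*(-1 + d) (c(d) = (d**2 + (-1 + d)*d) + 0 = (d**2 + d*(-1 + d)) + 0 = d**2 + d*(-1 + d))
t(B, R) = 156 + 2*R (t(B, R) = 2*(R - 6*(-1 + 2*(-6))) = 2*(R - 6*(-1 - 12)) = 2*(R - 6*(-13)) = 2*(R + 78) = 2*(78 + R) = 156 + 2*R)
t(11, 43)*19 = (156 + 2*43)*19 = (156 + 86)*19 = 242*19 = 4598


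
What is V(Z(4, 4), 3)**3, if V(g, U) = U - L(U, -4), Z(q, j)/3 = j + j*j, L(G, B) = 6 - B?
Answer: -343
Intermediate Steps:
Z(q, j) = 3*j + 3*j**2 (Z(q, j) = 3*(j + j*j) = 3*(j + j**2) = 3*j + 3*j**2)
V(g, U) = -10 + U (V(g, U) = U - (6 - 1*(-4)) = U - (6 + 4) = U - 1*10 = U - 10 = -10 + U)
V(Z(4, 4), 3)**3 = (-10 + 3)**3 = (-7)**3 = -343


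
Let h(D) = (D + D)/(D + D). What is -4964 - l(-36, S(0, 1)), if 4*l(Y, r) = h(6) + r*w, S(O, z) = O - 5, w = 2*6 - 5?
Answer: -9911/2 ≈ -4955.5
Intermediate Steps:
h(D) = 1 (h(D) = (2*D)/((2*D)) = (2*D)*(1/(2*D)) = 1)
w = 7 (w = 12 - 5 = 7)
S(O, z) = -5 + O
l(Y, r) = 1/4 + 7*r/4 (l(Y, r) = (1 + r*7)/4 = (1 + 7*r)/4 = 1/4 + 7*r/4)
-4964 - l(-36, S(0, 1)) = -4964 - (1/4 + 7*(-5 + 0)/4) = -4964 - (1/4 + (7/4)*(-5)) = -4964 - (1/4 - 35/4) = -4964 - 1*(-17/2) = -4964 + 17/2 = -9911/2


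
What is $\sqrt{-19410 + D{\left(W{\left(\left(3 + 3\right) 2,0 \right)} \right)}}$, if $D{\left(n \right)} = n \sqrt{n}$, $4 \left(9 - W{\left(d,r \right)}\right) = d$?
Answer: $\sqrt{-19410 + 6 \sqrt{6}} \approx 139.27 i$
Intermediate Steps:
$W{\left(d,r \right)} = 9 - \frac{d}{4}$
$D{\left(n \right)} = n^{\frac{3}{2}}$
$\sqrt{-19410 + D{\left(W{\left(\left(3 + 3\right) 2,0 \right)} \right)}} = \sqrt{-19410 + \left(9 - \frac{\left(3 + 3\right) 2}{4}\right)^{\frac{3}{2}}} = \sqrt{-19410 + \left(9 - \frac{6 \cdot 2}{4}\right)^{\frac{3}{2}}} = \sqrt{-19410 + \left(9 - 3\right)^{\frac{3}{2}}} = \sqrt{-19410 + 6^{\frac{3}{2}}} = \sqrt{-19410 + 6 \sqrt{6}}$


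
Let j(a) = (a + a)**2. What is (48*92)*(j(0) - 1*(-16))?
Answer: 70656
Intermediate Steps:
j(a) = 4*a**2 (j(a) = (2*a)**2 = 4*a**2)
(48*92)*(j(0) - 1*(-16)) = (48*92)*(4*0**2 - 1*(-16)) = 4416*(4*0 + 16) = 4416*(0 + 16) = 4416*16 = 70656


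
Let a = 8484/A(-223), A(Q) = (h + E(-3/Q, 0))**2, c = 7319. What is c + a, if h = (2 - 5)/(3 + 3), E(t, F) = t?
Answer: 290321105/6727 ≈ 43158.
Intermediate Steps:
h = -1/2 (h = -3/6 = -3*1/6 = -1/2 ≈ -0.50000)
A(Q) = (-1/2 - 3/Q)**2
a = 241086192/6727 (a = 8484/(((1/4)*(6 - 223)**2/(-223)**2)) = 8484/(((1/4)*(1/49729)*(-217)**2)) = 8484/(((1/4)*(1/49729)*47089)) = 8484/(47089/198916) = 8484*(198916/47089) = 241086192/6727 ≈ 35839.)
c + a = 7319 + 241086192/6727 = 290321105/6727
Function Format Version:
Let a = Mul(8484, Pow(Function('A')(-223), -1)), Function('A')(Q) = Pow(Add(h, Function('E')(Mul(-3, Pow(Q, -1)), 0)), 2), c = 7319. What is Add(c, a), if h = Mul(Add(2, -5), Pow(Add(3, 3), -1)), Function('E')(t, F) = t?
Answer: Rational(290321105, 6727) ≈ 43158.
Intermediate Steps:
h = Rational(-1, 2) (h = Mul(-3, Pow(6, -1)) = Mul(-3, Rational(1, 6)) = Rational(-1, 2) ≈ -0.50000)
Function('A')(Q) = Pow(Add(Rational(-1, 2), Mul(-3, Pow(Q, -1))), 2)
a = Rational(241086192, 6727) (a = Mul(8484, Pow(Mul(Rational(1, 4), Pow(-223, -2), Pow(Add(6, -223), 2)), -1)) = Mul(8484, Pow(Mul(Rational(1, 4), Rational(1, 49729), Pow(-217, 2)), -1)) = Mul(8484, Pow(Mul(Rational(1, 4), Rational(1, 49729), 47089), -1)) = Mul(8484, Pow(Rational(47089, 198916), -1)) = Mul(8484, Rational(198916, 47089)) = Rational(241086192, 6727) ≈ 35839.)
Add(c, a) = Add(7319, Rational(241086192, 6727)) = Rational(290321105, 6727)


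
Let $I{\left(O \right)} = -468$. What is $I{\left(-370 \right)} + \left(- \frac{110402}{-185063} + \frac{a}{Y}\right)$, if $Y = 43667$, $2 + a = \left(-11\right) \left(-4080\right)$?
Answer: $- \frac{3768850156380}{8081146021} \approx -466.38$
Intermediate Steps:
$a = 44878$ ($a = -2 - -44880 = -2 + 44880 = 44878$)
$I{\left(-370 \right)} + \left(- \frac{110402}{-185063} + \frac{a}{Y}\right) = -468 + \left(- \frac{110402}{-185063} + \frac{44878}{43667}\right) = -468 + \left(\left(-110402\right) \left(- \frac{1}{185063}\right) + 44878 \cdot \frac{1}{43667}\right) = -468 + \left(\frac{110402}{185063} + \frac{44878}{43667}\right) = -468 + \frac{13126181448}{8081146021} = - \frac{3768850156380}{8081146021}$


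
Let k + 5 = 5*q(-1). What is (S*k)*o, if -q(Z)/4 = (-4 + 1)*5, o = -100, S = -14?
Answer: 413000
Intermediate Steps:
q(Z) = 60 (q(Z) = -4*(-4 + 1)*5 = -(-12)*5 = -4*(-15) = 60)
k = 295 (k = -5 + 5*60 = -5 + 300 = 295)
(S*k)*o = -14*295*(-100) = -4130*(-100) = 413000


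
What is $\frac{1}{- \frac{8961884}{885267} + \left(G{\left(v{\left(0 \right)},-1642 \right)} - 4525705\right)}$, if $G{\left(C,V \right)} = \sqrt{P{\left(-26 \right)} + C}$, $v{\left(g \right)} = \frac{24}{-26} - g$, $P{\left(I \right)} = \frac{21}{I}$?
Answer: $- \frac{92216601303946516098}{417346067146942904550126191} - \frac{2351092983867 i \sqrt{130}}{417346067146942904550126191} \approx -2.2096 \cdot 10^{-7} - 6.4231 \cdot 10^{-14} i$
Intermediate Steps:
$v{\left(g \right)} = - \frac{12}{13} - g$ ($v{\left(g \right)} = 24 \left(- \frac{1}{26}\right) - g = - \frac{12}{13} - g$)
$G{\left(C,V \right)} = \sqrt{- \frac{21}{26} + C}$ ($G{\left(C,V \right)} = \sqrt{\frac{21}{-26} + C} = \sqrt{21 \left(- \frac{1}{26}\right) + C} = \sqrt{- \frac{21}{26} + C}$)
$\frac{1}{- \frac{8961884}{885267} + \left(G{\left(v{\left(0 \right)},-1642 \right)} - 4525705\right)} = \frac{1}{- \frac{8961884}{885267} - \left(4525705 - \frac{\sqrt{-546 + 676 \left(- \frac{12}{13} - 0\right)}}{26}\right)} = \frac{1}{\left(-8961884\right) \frac{1}{885267} - \left(4525705 - \frac{\sqrt{-546 + 676 \left(- \frac{12}{13} + 0\right)}}{26}\right)} = \frac{1}{- \frac{8961884}{885267} - \left(4525705 - \frac{\sqrt{-546 + 676 \left(- \frac{12}{13}\right)}}{26}\right)} = \frac{1}{- \frac{8961884}{885267} - \left(4525705 - \frac{\sqrt{-546 - 624}}{26}\right)} = \frac{1}{- \frac{8961884}{885267} - \left(4525705 - \frac{\sqrt{-1170}}{26}\right)} = \frac{1}{- \frac{8961884}{885267} - \left(4525705 - \frac{3 i \sqrt{130}}{26}\right)} = \frac{1}{- \frac{4006466250119}{885267} + \frac{3 i \sqrt{130}}{26}}$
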